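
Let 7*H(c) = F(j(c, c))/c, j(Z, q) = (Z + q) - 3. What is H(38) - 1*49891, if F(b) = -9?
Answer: -13271015/266 ≈ -49891.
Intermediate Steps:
j(Z, q) = -3 + Z + q
H(c) = -9/(7*c) (H(c) = (-9/c)/7 = -9/(7*c))
H(38) - 1*49891 = -9/7/38 - 1*49891 = -9/7*1/38 - 49891 = -9/266 - 49891 = -13271015/266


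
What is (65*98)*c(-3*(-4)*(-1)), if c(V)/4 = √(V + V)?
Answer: 50960*I*√6 ≈ 1.2483e+5*I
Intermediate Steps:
c(V) = 4*√2*√V (c(V) = 4*√(V + V) = 4*√(2*V) = 4*(√2*√V) = 4*√2*√V)
(65*98)*c(-3*(-4)*(-1)) = (65*98)*(4*√2*√(-3*(-4)*(-1))) = 6370*(4*√2*√(12*(-1))) = 6370*(4*√2*√(-12)) = 6370*(4*√2*(2*I*√3)) = 6370*(8*I*√6) = 50960*I*√6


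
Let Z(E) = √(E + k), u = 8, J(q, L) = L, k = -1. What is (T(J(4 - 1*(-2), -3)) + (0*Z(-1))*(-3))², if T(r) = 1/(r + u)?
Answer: 1/25 ≈ 0.040000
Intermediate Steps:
T(r) = 1/(8 + r) (T(r) = 1/(r + 8) = 1/(8 + r))
Z(E) = √(-1 + E) (Z(E) = √(E - 1) = √(-1 + E))
(T(J(4 - 1*(-2), -3)) + (0*Z(-1))*(-3))² = (1/(8 - 3) + (0*√(-1 - 1))*(-3))² = (1/5 + (0*√(-2))*(-3))² = (⅕ + (0*(I*√2))*(-3))² = (⅕ + 0*(-3))² = (⅕ + 0)² = (⅕)² = 1/25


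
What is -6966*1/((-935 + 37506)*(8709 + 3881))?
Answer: -3483/230214445 ≈ -1.5129e-5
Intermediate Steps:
-6966*1/((-935 + 37506)*(8709 + 3881)) = -6966/(12590*36571) = -6966/460428890 = -6966*1/460428890 = -3483/230214445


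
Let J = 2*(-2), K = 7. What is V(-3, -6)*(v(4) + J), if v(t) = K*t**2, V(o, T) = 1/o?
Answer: -36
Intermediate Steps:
v(t) = 7*t**2
J = -4
V(-3, -6)*(v(4) + J) = (7*4**2 - 4)/(-3) = -(7*16 - 4)/3 = -(112 - 4)/3 = -1/3*108 = -36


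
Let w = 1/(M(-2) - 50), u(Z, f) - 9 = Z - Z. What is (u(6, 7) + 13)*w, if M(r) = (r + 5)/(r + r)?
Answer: -88/203 ≈ -0.43350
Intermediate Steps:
u(Z, f) = 9 (u(Z, f) = 9 + (Z - Z) = 9 + 0 = 9)
M(r) = (5 + r)/(2*r) (M(r) = (5 + r)/((2*r)) = (5 + r)*(1/(2*r)) = (5 + r)/(2*r))
w = -4/203 (w = 1/((½)*(5 - 2)/(-2) - 50) = 1/((½)*(-½)*3 - 50) = 1/(-¾ - 50) = 1/(-203/4) = -4/203 ≈ -0.019704)
(u(6, 7) + 13)*w = (9 + 13)*(-4/203) = 22*(-4/203) = -88/203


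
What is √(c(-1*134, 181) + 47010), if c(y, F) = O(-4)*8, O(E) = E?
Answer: √46978 ≈ 216.74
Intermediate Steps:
c(y, F) = -32 (c(y, F) = -4*8 = -32)
√(c(-1*134, 181) + 47010) = √(-32 + 47010) = √46978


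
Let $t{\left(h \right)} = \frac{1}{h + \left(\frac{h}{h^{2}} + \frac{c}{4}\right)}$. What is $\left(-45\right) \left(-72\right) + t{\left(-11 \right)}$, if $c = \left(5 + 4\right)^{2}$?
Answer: $\frac{1305764}{403} \approx 3240.1$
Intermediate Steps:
$c = 81$ ($c = 9^{2} = 81$)
$t{\left(h \right)} = \frac{1}{\frac{81}{4} + h + \frac{1}{h}}$ ($t{\left(h \right)} = \frac{1}{h + \left(\frac{h}{h^{2}} + \frac{81}{4}\right)} = \frac{1}{h + \left(\frac{h}{h^{2}} + 81 \cdot \frac{1}{4}\right)} = \frac{1}{h + \left(\frac{1}{h} + \frac{81}{4}\right)} = \frac{1}{h + \left(\frac{81}{4} + \frac{1}{h}\right)} = \frac{1}{\frac{81}{4} + h + \frac{1}{h}}$)
$\left(-45\right) \left(-72\right) + t{\left(-11 \right)} = \left(-45\right) \left(-72\right) + 4 \left(-11\right) \frac{1}{4 + 4 \left(-11\right)^{2} + 81 \left(-11\right)} = 3240 + 4 \left(-11\right) \frac{1}{4 + 4 \cdot 121 - 891} = 3240 + 4 \left(-11\right) \frac{1}{4 + 484 - 891} = 3240 + 4 \left(-11\right) \frac{1}{-403} = 3240 + 4 \left(-11\right) \left(- \frac{1}{403}\right) = 3240 + \frac{44}{403} = \frac{1305764}{403}$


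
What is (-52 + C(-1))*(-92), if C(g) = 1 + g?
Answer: 4784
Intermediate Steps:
(-52 + C(-1))*(-92) = (-52 + (1 - 1))*(-92) = (-52 + 0)*(-92) = -52*(-92) = 4784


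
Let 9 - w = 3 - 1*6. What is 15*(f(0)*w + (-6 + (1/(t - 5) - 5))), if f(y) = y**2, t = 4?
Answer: -180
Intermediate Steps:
w = 12 (w = 9 - (3 - 1*6) = 9 - (3 - 6) = 9 - 1*(-3) = 9 + 3 = 12)
15*(f(0)*w + (-6 + (1/(t - 5) - 5))) = 15*(0**2*12 + (-6 + (1/(4 - 5) - 5))) = 15*(0*12 + (-6 + (1/(-1) - 5))) = 15*(0 + (-6 + (-1 - 5))) = 15*(0 + (-6 - 6)) = 15*(0 - 12) = 15*(-12) = -180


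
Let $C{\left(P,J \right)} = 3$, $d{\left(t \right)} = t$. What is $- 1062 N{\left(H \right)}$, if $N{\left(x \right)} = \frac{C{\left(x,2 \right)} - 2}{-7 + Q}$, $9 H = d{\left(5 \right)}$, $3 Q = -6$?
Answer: $118$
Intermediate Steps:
$Q = -2$ ($Q = \frac{1}{3} \left(-6\right) = -2$)
$H = \frac{5}{9}$ ($H = \frac{1}{9} \cdot 5 = \frac{5}{9} \approx 0.55556$)
$N{\left(x \right)} = - \frac{1}{9}$ ($N{\left(x \right)} = \frac{3 - 2}{-7 - 2} = 1 \frac{1}{-9} = 1 \left(- \frac{1}{9}\right) = - \frac{1}{9}$)
$- 1062 N{\left(H \right)} = \left(-1062\right) \left(- \frac{1}{9}\right) = 118$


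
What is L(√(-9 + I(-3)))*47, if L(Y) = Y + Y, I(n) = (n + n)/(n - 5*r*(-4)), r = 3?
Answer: 94*I*√3287/19 ≈ 283.64*I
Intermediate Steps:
I(n) = 2*n/(60 + n) (I(n) = (n + n)/(n - 5*3*(-4)) = (2*n)/(n - 15*(-4)) = (2*n)/(n + 60) = (2*n)/(60 + n) = 2*n/(60 + n))
L(Y) = 2*Y
L(√(-9 + I(-3)))*47 = (2*√(-9 + 2*(-3)/(60 - 3)))*47 = (2*√(-9 + 2*(-3)/57))*47 = (2*√(-9 + 2*(-3)*(1/57)))*47 = (2*√(-9 - 2/19))*47 = (2*√(-173/19))*47 = (2*(I*√3287/19))*47 = (2*I*√3287/19)*47 = 94*I*√3287/19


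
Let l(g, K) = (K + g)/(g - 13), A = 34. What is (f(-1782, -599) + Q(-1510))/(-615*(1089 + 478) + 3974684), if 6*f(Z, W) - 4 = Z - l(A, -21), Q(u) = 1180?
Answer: 111329/379383354 ≈ 0.00029345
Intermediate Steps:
l(g, K) = (K + g)/(-13 + g)
f(Z, W) = 71/126 + Z/6 (f(Z, W) = ⅔ + (Z - (-21 + 34)/(-13 + 34))/6 = ⅔ + (Z - 13/21)/6 = ⅔ + (-13/21 + Z)/6 = ⅔ + (-13/126 + Z/6) = 71/126 + Z/6)
(f(-1782, -599) + Q(-1510))/(-615*(1089 + 478) + 3974684) = ((71/126 + (⅙)*(-1782)) + 1180)/(-615*(1089 + 478) + 3974684) = ((71/126 - 297) + 1180)/(-615*1567 + 3974684) = (-37351/126 + 1180)/(-963705 + 3974684) = (111329/126)/3010979 = (111329/126)*(1/3010979) = 111329/379383354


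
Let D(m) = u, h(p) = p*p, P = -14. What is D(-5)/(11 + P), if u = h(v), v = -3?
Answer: -3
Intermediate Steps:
h(p) = p²
u = 9 (u = (-3)² = 9)
D(m) = 9
D(-5)/(11 + P) = 9/(11 - 14) = 9/(-3) = -⅓*9 = -3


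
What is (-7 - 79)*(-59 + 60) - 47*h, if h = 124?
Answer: -5914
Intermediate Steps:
(-7 - 79)*(-59 + 60) - 47*h = (-7 - 79)*(-59 + 60) - 47*124 = -86*1 - 5828 = -86 - 5828 = -5914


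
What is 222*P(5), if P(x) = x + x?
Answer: 2220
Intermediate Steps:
P(x) = 2*x
222*P(5) = 222*(2*5) = 222*10 = 2220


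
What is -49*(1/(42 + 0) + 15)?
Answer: -4417/6 ≈ -736.17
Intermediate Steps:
-49*(1/(42 + 0) + 15) = -49*(1/42 + 15) = -49*631/42 = -4417/6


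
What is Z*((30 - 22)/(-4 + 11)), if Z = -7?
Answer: -8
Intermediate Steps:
Z*((30 - 22)/(-4 + 11)) = -7*(30 - 22)/(-4 + 11) = -56/7 = -7*8/7 = -8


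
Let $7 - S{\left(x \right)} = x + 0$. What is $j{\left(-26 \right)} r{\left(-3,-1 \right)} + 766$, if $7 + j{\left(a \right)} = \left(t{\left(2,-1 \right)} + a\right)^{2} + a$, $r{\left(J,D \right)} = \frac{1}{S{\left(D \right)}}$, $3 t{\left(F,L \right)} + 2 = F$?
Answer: $\frac{6771}{8} \approx 846.38$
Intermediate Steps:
$t{\left(F,L \right)} = - \frac{2}{3} + \frac{F}{3}$
$S{\left(x \right)} = 7 - x$ ($S{\left(x \right)} = 7 - \left(x + 0\right) = 7 - x$)
$r{\left(J,D \right)} = \frac{1}{7 - D}$
$j{\left(a \right)} = -7 + a + a^{2}$ ($j{\left(a \right)} = -7 + \left(\left(\left(- \frac{2}{3} + \frac{1}{3} \cdot 2\right) + a\right)^{2} + a\right) = -7 + \left(\left(\left(- \frac{2}{3} + \frac{2}{3}\right) + a\right)^{2} + a\right) = -7 + \left(\left(0 + a\right)^{2} + a\right) = -7 + \left(a^{2} + a\right) = -7 + \left(a + a^{2}\right) = -7 + a + a^{2}$)
$j{\left(-26 \right)} r{\left(-3,-1 \right)} + 766 = \left(-7 - 26 + \left(-26\right)^{2}\right) \left(- \frac{1}{-7 - 1}\right) + 766 = \left(-7 - 26 + 676\right) \left(- \frac{1}{-8}\right) + 766 = 643 \left(\left(-1\right) \left(- \frac{1}{8}\right)\right) + 766 = 643 \cdot \frac{1}{8} + 766 = \frac{643}{8} + 766 = \frac{6771}{8}$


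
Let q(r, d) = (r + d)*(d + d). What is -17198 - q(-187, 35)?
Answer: -6558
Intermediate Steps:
q(r, d) = 2*d*(d + r) (q(r, d) = (d + r)*(2*d) = 2*d*(d + r))
-17198 - q(-187, 35) = -17198 - 2*35*(35 - 187) = -17198 - 2*35*(-152) = -17198 - 1*(-10640) = -17198 + 10640 = -6558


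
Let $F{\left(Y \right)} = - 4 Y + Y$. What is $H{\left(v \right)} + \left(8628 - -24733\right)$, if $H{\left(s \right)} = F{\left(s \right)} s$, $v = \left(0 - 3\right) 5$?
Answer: $32686$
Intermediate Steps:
$F{\left(Y \right)} = - 3 Y$
$v = -15$ ($v = \left(-3\right) 5 = -15$)
$H{\left(s \right)} = - 3 s^{2}$ ($H{\left(s \right)} = - 3 s s = - 3 s^{2}$)
$H{\left(v \right)} + \left(8628 - -24733\right) = - 3 \left(-15\right)^{2} + \left(8628 - -24733\right) = \left(-3\right) 225 + \left(8628 + 24733\right) = -675 + 33361 = 32686$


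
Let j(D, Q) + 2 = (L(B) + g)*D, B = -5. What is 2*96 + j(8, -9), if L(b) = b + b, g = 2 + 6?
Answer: 174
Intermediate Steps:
g = 8
L(b) = 2*b
j(D, Q) = -2 - 2*D (j(D, Q) = -2 + (2*(-5) + 8)*D = -2 + (-10 + 8)*D = -2 - 2*D)
2*96 + j(8, -9) = 2*96 + (-2 - 2*8) = 192 + (-2 - 16) = 192 - 18 = 174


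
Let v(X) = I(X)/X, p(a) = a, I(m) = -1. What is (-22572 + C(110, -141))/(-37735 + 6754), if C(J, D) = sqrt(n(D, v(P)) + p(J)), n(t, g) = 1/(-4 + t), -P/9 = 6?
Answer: 7524/10327 - sqrt(2312605)/4492245 ≈ 0.72824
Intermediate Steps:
P = -54 (P = -9*6 = -54)
v(X) = -1/X
C(J, D) = sqrt(J + 1/(-4 + D)) (C(J, D) = sqrt(1/(-4 + D) + J) = sqrt(J + 1/(-4 + D)))
(-22572 + C(110, -141))/(-37735 + 6754) = (-22572 + sqrt((1 + 110*(-4 - 141))/(-4 - 141)))/(-37735 + 6754) = (-22572 + sqrt((1 + 110*(-145))/(-145)))/(-30981) = (-22572 + sqrt(-(1 - 15950)/145))*(-1/30981) = (-22572 + sqrt(-1/145*(-15949)))*(-1/30981) = (-22572 + sqrt(15949/145))*(-1/30981) = (-22572 + sqrt(2312605)/145)*(-1/30981) = 7524/10327 - sqrt(2312605)/4492245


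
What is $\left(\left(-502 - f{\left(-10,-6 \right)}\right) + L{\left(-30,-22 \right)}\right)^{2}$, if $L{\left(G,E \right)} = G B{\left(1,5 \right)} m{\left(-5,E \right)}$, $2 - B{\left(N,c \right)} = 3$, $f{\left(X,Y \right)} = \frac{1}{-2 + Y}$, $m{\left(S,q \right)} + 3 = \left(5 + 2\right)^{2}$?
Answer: $\frac{49350625}{64} \approx 7.711 \cdot 10^{5}$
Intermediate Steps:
$m{\left(S,q \right)} = 46$ ($m{\left(S,q \right)} = -3 + \left(5 + 2\right)^{2} = -3 + 7^{2} = -3 + 49 = 46$)
$B{\left(N,c \right)} = -1$ ($B{\left(N,c \right)} = 2 - 3 = -1$)
$L{\left(G,E \right)} = - 46 G$ ($L{\left(G,E \right)} = G \left(-1\right) 46 = - G 46 = - 46 G$)
$\left(\left(-502 - f{\left(-10,-6 \right)}\right) + L{\left(-30,-22 \right)}\right)^{2} = \left(\left(-502 - \frac{1}{-2 - 6}\right) - -1380\right)^{2} = \left(\left(-502 - \frac{1}{-8}\right) + 1380\right)^{2} = \left(\left(-502 - - \frac{1}{8}\right) + 1380\right)^{2} = \left(\left(-502 + \frac{1}{8}\right) + 1380\right)^{2} = \left(- \frac{4015}{8} + 1380\right)^{2} = \left(\frac{7025}{8}\right)^{2} = \frac{49350625}{64}$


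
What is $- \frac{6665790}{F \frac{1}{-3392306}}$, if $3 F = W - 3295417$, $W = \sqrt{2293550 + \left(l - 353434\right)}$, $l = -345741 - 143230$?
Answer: $- \frac{55887964074178496685}{2714942938186} - \frac{16959299558805 \sqrt{1451145}}{2714942938186} \approx -2.0593 \cdot 10^{7}$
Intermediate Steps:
$l = -488971$ ($l = -345741 - 143230 = -488971$)
$W = \sqrt{1451145}$ ($W = \sqrt{2293550 - 842405} = \sqrt{1451145} \approx 1204.6$)
$F = - \frac{3295417}{3} + \frac{\sqrt{1451145}}{3}$ ($F = \frac{\sqrt{1451145} - 3295417}{3} = \frac{-3295417 + \sqrt{1451145}}{3} = - \frac{3295417}{3} + \frac{\sqrt{1451145}}{3} \approx -1.0981 \cdot 10^{6}$)
$- \frac{6665790}{F \frac{1}{-3392306}} = - \frac{6665790}{\left(- \frac{3295417}{3} + \frac{\sqrt{1451145}}{3}\right) \frac{1}{-3392306}} = - \frac{6665790}{\left(- \frac{3295417}{3} + \frac{\sqrt{1451145}}{3}\right) \left(- \frac{1}{3392306}\right)} = - \frac{6665790}{\frac{3295417}{10176918} - \frac{\sqrt{1451145}}{10176918}}$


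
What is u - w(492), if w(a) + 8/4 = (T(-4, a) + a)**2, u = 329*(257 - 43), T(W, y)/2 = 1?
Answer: -173628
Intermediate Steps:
T(W, y) = 2 (T(W, y) = 2*1 = 2)
u = 70406 (u = 329*214 = 70406)
w(a) = -2 + (2 + a)**2
u - w(492) = 70406 - (-2 + (2 + 492)**2) = 70406 - (-2 + 494**2) = 70406 - (-2 + 244036) = 70406 - 1*244034 = 70406 - 244034 = -173628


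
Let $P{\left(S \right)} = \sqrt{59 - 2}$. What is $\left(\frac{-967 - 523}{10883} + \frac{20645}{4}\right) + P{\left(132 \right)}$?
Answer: $\frac{224673575}{43532} + \sqrt{57} \approx 5168.7$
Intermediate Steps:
$P{\left(S \right)} = \sqrt{57}$
$\left(\frac{-967 - 523}{10883} + \frac{20645}{4}\right) + P{\left(132 \right)} = \left(\frac{-967 - 523}{10883} + \frac{20645}{4}\right) + \sqrt{57} = \left(\left(-967 - 523\right) \frac{1}{10883} + 20645 \cdot \frac{1}{4}\right) + \sqrt{57} = \left(\left(-1490\right) \frac{1}{10883} + \frac{20645}{4}\right) + \sqrt{57} = \left(- \frac{1490}{10883} + \frac{20645}{4}\right) + \sqrt{57} = \frac{224673575}{43532} + \sqrt{57}$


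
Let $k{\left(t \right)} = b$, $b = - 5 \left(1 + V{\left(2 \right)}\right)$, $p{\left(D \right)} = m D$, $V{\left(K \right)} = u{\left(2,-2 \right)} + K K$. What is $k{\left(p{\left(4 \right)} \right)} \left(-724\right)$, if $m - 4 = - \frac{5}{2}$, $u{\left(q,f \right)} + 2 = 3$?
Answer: $21720$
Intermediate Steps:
$u{\left(q,f \right)} = 1$ ($u{\left(q,f \right)} = -2 + 3 = 1$)
$m = \frac{3}{2}$ ($m = 4 - \frac{5}{2} = \frac{3}{2} \approx 1.5$)
$V{\left(K \right)} = 1 + K^{2}$ ($V{\left(K \right)} = 1 + K K = 1 + K^{2}$)
$p{\left(D \right)} = \frac{3 D}{2}$
$b = -30$ ($b = - 5 \left(1 + \left(1 + 2^{2}\right)\right) = - 5 \left(1 + \left(1 + 4\right)\right) = - 5 \left(1 + 5\right) = \left(-5\right) 6 = -30$)
$k{\left(t \right)} = -30$
$k{\left(p{\left(4 \right)} \right)} \left(-724\right) = \left(-30\right) \left(-724\right) = 21720$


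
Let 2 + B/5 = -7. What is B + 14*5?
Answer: 25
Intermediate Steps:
B = -45 (B = -10 + 5*(-7) = -10 - 35 = -45)
B + 14*5 = -45 + 14*5 = -45 + 70 = 25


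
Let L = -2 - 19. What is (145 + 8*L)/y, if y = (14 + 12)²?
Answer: -23/676 ≈ -0.034024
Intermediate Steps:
L = -21
y = 676 (y = 26² = 676)
(145 + 8*L)/y = (145 + 8*(-21))/676 = (145 - 168)*(1/676) = -23*1/676 = -23/676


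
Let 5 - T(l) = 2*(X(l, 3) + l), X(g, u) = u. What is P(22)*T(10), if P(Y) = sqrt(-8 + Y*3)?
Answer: -21*sqrt(58) ≈ -159.93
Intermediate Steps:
P(Y) = sqrt(-8 + 3*Y)
T(l) = -1 - 2*l (T(l) = 5 - 2*(3 + l) = 5 - (6 + 2*l) = 5 + (-6 - 2*l) = -1 - 2*l)
P(22)*T(10) = sqrt(-8 + 3*22)*(-1 - 2*10) = sqrt(-8 + 66)*(-1 - 20) = sqrt(58)*(-21) = -21*sqrt(58)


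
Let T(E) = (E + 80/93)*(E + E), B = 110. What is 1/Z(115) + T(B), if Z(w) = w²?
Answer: 29996945093/1229925 ≈ 24389.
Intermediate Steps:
T(E) = 2*E*(80/93 + E) (T(E) = (E + 80*(1/93))*(2*E) = (E + 80/93)*(2*E) = (80/93 + E)*(2*E) = 2*E*(80/93 + E))
1/Z(115) + T(B) = 1/(115²) + (2/93)*110*(80 + 93*110) = 1/13225 + (2/93)*110*(80 + 10230) = 1/13225 + (2/93)*110*10310 = 1/13225 + 2268200/93 = 29996945093/1229925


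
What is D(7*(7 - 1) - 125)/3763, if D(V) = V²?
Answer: 6889/3763 ≈ 1.8307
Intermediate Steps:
D(7*(7 - 1) - 125)/3763 = (7*(7 - 1) - 125)²/3763 = (7*6 - 125)²*(1/3763) = (42 - 125)²*(1/3763) = (-83)²*(1/3763) = 6889*(1/3763) = 6889/3763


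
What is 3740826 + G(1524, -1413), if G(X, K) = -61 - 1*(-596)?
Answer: 3741361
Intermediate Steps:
G(X, K) = 535 (G(X, K) = -61 + 596 = 535)
3740826 + G(1524, -1413) = 3740826 + 535 = 3741361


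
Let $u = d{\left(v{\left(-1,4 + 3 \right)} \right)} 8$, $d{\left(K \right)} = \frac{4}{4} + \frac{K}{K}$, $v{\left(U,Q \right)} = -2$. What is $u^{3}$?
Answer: $4096$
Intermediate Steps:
$d{\left(K \right)} = 2$ ($d{\left(K \right)} = 4 \cdot \frac{1}{4} + 1 = 1 + 1 = 2$)
$u = 16$ ($u = 2 \cdot 8 = 16$)
$u^{3} = 16^{3} = 4096$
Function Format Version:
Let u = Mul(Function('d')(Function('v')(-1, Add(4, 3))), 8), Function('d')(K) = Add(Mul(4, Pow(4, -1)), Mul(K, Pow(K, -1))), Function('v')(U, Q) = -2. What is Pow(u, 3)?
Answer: 4096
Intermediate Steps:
Function('d')(K) = 2 (Function('d')(K) = Add(Mul(4, Rational(1, 4)), 1) = Add(1, 1) = 2)
u = 16 (u = Mul(2, 8) = 16)
Pow(u, 3) = Pow(16, 3) = 4096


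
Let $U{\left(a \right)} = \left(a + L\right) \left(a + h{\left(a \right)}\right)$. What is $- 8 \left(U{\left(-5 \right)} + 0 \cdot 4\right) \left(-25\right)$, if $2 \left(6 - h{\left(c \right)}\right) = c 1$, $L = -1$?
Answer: $-4200$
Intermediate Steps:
$h{\left(c \right)} = 6 - \frac{c}{2}$ ($h{\left(c \right)} = 6 - \frac{c 1}{2} = 6 - \frac{c}{2}$)
$U{\left(a \right)} = \left(-1 + a\right) \left(6 + \frac{a}{2}\right)$ ($U{\left(a \right)} = \left(a - 1\right) \left(a - \left(-6 + \frac{a}{2}\right)\right) = \left(-1 + a\right) \left(6 + \frac{a}{2}\right)$)
$- 8 \left(U{\left(-5 \right)} + 0 \cdot 4\right) \left(-25\right) = - 8 \left(\left(-6 + \frac{\left(-5\right)^{2}}{2} + \frac{11}{2} \left(-5\right)\right) + 0 \cdot 4\right) \left(-25\right) = - 8 \left(\left(-6 + \frac{1}{2} \cdot 25 - \frac{55}{2}\right) + 0\right) \left(-25\right) = - 8 \left(\left(-6 + \frac{25}{2} - \frac{55}{2}\right) + 0\right) \left(-25\right) = - 8 \left(-21 + 0\right) \left(-25\right) = \left(-8\right) \left(-21\right) \left(-25\right) = 168 \left(-25\right) = -4200$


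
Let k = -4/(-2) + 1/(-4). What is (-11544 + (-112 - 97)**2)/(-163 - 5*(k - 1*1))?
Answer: -128548/667 ≈ -192.73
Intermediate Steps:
k = 7/4 (k = -4*(-1/2) + 1*(-1/4) = 2 - 1/4 = 7/4 ≈ 1.7500)
(-11544 + (-112 - 97)**2)/(-163 - 5*(k - 1*1)) = (-11544 + (-112 - 97)**2)/(-163 - 5*(7/4 - 1*1)) = (-11544 + (-209)**2)/(-163 - 5*(7/4 - 1)) = (-11544 + 43681)/(-163 - 5*3/4) = 32137/(-163 - 15/4) = 32137/(-667/4) = 32137*(-4/667) = -128548/667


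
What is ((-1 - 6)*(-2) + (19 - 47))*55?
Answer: -770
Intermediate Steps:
((-1 - 6)*(-2) + (19 - 47))*55 = (-7*(-2) - 28)*55 = (14 - 28)*55 = -14*55 = -770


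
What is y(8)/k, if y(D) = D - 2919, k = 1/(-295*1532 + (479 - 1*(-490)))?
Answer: 1312776581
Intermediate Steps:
k = -1/450971 (k = 1/(-451940 + (479 + 490)) = 1/(-451940 + 969) = 1/(-450971) = -1/450971 ≈ -2.2174e-6)
y(D) = -2919 + D
y(8)/k = (-2919 + 8)/(-1/450971) = -2911*(-450971) = 1312776581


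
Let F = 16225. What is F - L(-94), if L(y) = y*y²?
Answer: 846809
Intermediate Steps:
L(y) = y³
F - L(-94) = 16225 - 1*(-94)³ = 16225 - 1*(-830584) = 16225 + 830584 = 846809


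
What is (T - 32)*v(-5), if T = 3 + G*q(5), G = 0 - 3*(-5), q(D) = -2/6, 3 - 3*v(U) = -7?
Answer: -340/3 ≈ -113.33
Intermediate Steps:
v(U) = 10/3 (v(U) = 1 - ⅓*(-7) = 1 + 7/3 = 10/3)
q(D) = -⅓ (q(D) = -2*⅙ = -⅓)
G = 15 (G = 0 + 15 = 15)
T = -2 (T = 3 + 15*(-⅓) = 3 - 5 = -2)
(T - 32)*v(-5) = (-2 - 32)*(10/3) = -34*10/3 = -340/3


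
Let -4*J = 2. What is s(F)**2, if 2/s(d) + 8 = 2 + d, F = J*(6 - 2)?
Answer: 1/16 ≈ 0.062500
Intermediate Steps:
J = -1/2 (J = -1/4*2 = -1/2 ≈ -0.50000)
F = -2 (F = -(6 - 2)/2 = -1/2*4 = -2)
s(d) = 2/(-6 + d) (s(d) = 2/(-8 + (2 + d)) = 2/(-6 + d))
s(F)**2 = (2/(-6 - 2))**2 = (2/(-8))**2 = (2*(-1/8))**2 = (-1/4)**2 = 1/16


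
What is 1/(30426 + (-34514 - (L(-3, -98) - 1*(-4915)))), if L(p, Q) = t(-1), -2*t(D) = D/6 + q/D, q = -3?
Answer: -12/108019 ≈ -0.00011109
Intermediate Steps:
t(D) = -D/12 + 3/(2*D) (t(D) = -(D/6 - 3/D)/2 = -(-3/D + D/6)/2 = -D/12 + 3/(2*D))
L(p, Q) = -17/12 (L(p, Q) = (1/12)*(18 - 1*(-1)²)/(-1) = (1/12)*(-1)*(18 - 1*1) = (1/12)*(-1)*(18 - 1) = (1/12)*(-1)*17 = -17/12)
1/(30426 + (-34514 - (L(-3, -98) - 1*(-4915)))) = 1/(30426 + (-34514 - (-17/12 - 1*(-4915)))) = 1/(30426 + (-34514 - (-17/12 + 4915))) = 1/(30426 + (-34514 - 1*58963/12)) = 1/(30426 + (-34514 - 58963/12)) = 1/(30426 - 473131/12) = 1/(-108019/12) = -12/108019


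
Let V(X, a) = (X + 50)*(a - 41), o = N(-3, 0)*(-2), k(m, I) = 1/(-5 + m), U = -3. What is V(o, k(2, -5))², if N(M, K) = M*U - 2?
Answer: 2214144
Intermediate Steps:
N(M, K) = -2 - 3*M (N(M, K) = M*(-3) - 2 = -3*M - 2 = -2 - 3*M)
o = -14 (o = (-2 - 3*(-3))*(-2) = (-2 + 9)*(-2) = 7*(-2) = -14)
V(X, a) = (-41 + a)*(50 + X) (V(X, a) = (50 + X)*(-41 + a) = (-41 + a)*(50 + X))
V(o, k(2, -5))² = (-2050 - 41*(-14) + 50/(-5 + 2) - 14/(-5 + 2))² = (-2050 + 574 + 50/(-3) - 14/(-3))² = (-2050 + 574 + 50*(-⅓) - 14*(-⅓))² = (-2050 + 574 - 50/3 + 14/3)² = (-1488)² = 2214144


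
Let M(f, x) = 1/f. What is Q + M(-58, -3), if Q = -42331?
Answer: -2455199/58 ≈ -42331.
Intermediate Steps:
Q + M(-58, -3) = -42331 + 1/(-58) = -42331 - 1/58 = -2455199/58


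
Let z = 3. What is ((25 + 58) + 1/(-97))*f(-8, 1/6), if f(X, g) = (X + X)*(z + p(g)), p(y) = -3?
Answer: 0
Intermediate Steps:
f(X, g) = 0 (f(X, g) = (X + X)*(3 - 3) = (2*X)*0 = 0)
((25 + 58) + 1/(-97))*f(-8, 1/6) = ((25 + 58) + 1/(-97))*0 = (83 - 1/97)*0 = (8050/97)*0 = 0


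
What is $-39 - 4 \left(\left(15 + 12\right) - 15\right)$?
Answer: $-87$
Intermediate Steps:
$-39 - 4 \left(\left(15 + 12\right) - 15\right) = -39 - 4 \left(27 - 15\right) = -39 - 48 = -87$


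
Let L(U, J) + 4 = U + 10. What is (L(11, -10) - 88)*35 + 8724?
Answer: 6239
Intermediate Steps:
L(U, J) = 6 + U (L(U, J) = -4 + (U + 10) = -4 + (10 + U) = 6 + U)
(L(11, -10) - 88)*35 + 8724 = ((6 + 11) - 88)*35 + 8724 = (17 - 88)*35 + 8724 = -71*35 + 8724 = -2485 + 8724 = 6239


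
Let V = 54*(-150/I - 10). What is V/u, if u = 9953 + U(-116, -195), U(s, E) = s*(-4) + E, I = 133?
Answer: -39960/679763 ≈ -0.058785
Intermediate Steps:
U(s, E) = E - 4*s (U(s, E) = -4*s + E = E - 4*s)
u = 10222 (u = 9953 + (-195 - 4*(-116)) = 9953 + (-195 + 464) = 9953 + 269 = 10222)
V = -79920/133 (V = 54*(-150/133 - 10) = 54*(-1480/133) = -79920/133 ≈ -600.90)
V/u = -79920/133/10222 = -79920/133*1/10222 = -39960/679763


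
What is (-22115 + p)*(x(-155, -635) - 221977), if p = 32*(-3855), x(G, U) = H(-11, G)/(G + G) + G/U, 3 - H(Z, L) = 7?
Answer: 127133866551670/3937 ≈ 3.2292e+10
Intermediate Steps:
H(Z, L) = -4 (H(Z, L) = 3 - 1*7 = 3 - 7 = -4)
x(G, U) = -2/G + G/U (x(G, U) = -4/(G + G) + G/U = -4*1/(2*G) + G/U = -2/G + G/U)
p = -123360
(-22115 + p)*(x(-155, -635) - 221977) = (-22115 - 123360)*((-2/(-155) - 155/(-635)) - 221977) = -145475*((-2*(-1/155) - 155*(-1/635)) - 221977) = -145475*((2/155 + 31/127) - 221977) = -145475*(5059/19685 - 221977) = -145475*(-4369612186/19685) = 127133866551670/3937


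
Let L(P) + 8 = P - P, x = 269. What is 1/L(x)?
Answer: -⅛ ≈ -0.12500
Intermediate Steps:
L(P) = -8 (L(P) = -8 + (P - P) = -8 + 0 = -8)
1/L(x) = 1/(-8) = -⅛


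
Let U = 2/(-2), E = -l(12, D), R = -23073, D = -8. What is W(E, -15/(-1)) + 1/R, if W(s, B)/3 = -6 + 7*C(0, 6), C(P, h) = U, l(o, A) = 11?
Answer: -899848/23073 ≈ -39.000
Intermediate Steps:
E = -11 (E = -1*11 = -11)
U = -1 (U = 2*(-½) = -1)
C(P, h) = -1
W(s, B) = -39 (W(s, B) = 3*(-6 + 7*(-1)) = 3*(-6 - 7) = 3*(-13) = -39)
W(E, -15/(-1)) + 1/R = -39 + 1/(-23073) = -39 - 1/23073 = -899848/23073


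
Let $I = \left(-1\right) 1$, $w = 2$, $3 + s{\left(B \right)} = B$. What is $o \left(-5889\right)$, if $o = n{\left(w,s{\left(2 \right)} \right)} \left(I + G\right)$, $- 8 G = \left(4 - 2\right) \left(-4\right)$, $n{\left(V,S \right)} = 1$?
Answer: $0$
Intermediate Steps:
$s{\left(B \right)} = -3 + B$
$I = -1$
$G = 1$ ($G = - \frac{\left(4 - 2\right) \left(-4\right)}{8} = - \frac{2 \left(-4\right)}{8} = \left(- \frac{1}{8}\right) \left(-8\right) = 1$)
$o = 0$ ($o = 1 \left(-1 + 1\right) = 1 \cdot 0 = 0$)
$o \left(-5889\right) = 0 \left(-5889\right) = 0$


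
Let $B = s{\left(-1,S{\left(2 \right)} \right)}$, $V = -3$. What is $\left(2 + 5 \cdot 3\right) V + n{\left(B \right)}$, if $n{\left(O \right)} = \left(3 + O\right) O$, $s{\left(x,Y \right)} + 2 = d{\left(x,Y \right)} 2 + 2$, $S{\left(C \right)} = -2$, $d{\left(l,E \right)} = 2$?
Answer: $-23$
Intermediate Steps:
$s{\left(x,Y \right)} = 4$ ($s{\left(x,Y \right)} = -2 + \left(2 \cdot 2 + 2\right) = -2 + \left(4 + 2\right) = -2 + 6 = 4$)
$B = 4$
$n{\left(O \right)} = O \left(3 + O\right)$
$\left(2 + 5 \cdot 3\right) V + n{\left(B \right)} = \left(2 + 5 \cdot 3\right) \left(-3\right) + 4 \left(3 + 4\right) = \left(2 + 15\right) \left(-3\right) + 4 \cdot 7 = 17 \left(-3\right) + 28 = -51 + 28 = -23$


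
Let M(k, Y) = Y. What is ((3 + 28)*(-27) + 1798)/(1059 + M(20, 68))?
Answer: 961/1127 ≈ 0.85271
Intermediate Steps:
((3 + 28)*(-27) + 1798)/(1059 + M(20, 68)) = ((3 + 28)*(-27) + 1798)/(1059 + 68) = (31*(-27) + 1798)/1127 = (-837 + 1798)*(1/1127) = 961*(1/1127) = 961/1127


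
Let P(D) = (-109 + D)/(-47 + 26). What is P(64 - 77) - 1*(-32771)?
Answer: 688313/21 ≈ 32777.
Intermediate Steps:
P(D) = 109/21 - D/21 (P(D) = (-109 + D)/(-21) = (-109 + D)*(-1/21) = 109/21 - D/21)
P(64 - 77) - 1*(-32771) = (109/21 - (64 - 77)/21) - 1*(-32771) = (109/21 - 1/21*(-13)) + 32771 = (109/21 + 13/21) + 32771 = 122/21 + 32771 = 688313/21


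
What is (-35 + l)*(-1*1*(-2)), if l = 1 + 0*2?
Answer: -68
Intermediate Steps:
l = 1 (l = 1 + 0 = 1)
(-35 + l)*(-1*1*(-2)) = (-35 + 1)*(-1*1*(-2)) = -(-34)*(-2) = -34*2 = -68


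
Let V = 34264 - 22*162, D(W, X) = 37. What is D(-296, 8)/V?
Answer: 37/30700 ≈ 0.0012052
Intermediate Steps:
V = 30700 (V = 34264 - 1*3564 = 34264 - 3564 = 30700)
D(-296, 8)/V = 37/30700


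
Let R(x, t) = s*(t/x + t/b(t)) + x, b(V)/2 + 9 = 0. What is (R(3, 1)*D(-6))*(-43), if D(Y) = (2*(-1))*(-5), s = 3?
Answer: -4945/3 ≈ -1648.3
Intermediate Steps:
b(V) = -18 (b(V) = -18 + 2*0 = -18 + 0 = -18)
D(Y) = 10 (D(Y) = -2*(-5) = 10)
R(x, t) = x - t/6 + 3*t/x (R(x, t) = 3*(t/x + t/(-18)) + x = 3*(t/x + t*(-1/18)) + x = 3*(t/x - t/18) + x = 3*(-t/18 + t/x) + x = (-t/6 + 3*t/x) + x = x - t/6 + 3*t/x)
(R(3, 1)*D(-6))*(-43) = ((3 - ⅙*1 + 3*1/3)*10)*(-43) = ((3 - ⅙ + 3*1*(⅓))*10)*(-43) = ((3 - ⅙ + 1)*10)*(-43) = ((23/6)*10)*(-43) = (115/3)*(-43) = -4945/3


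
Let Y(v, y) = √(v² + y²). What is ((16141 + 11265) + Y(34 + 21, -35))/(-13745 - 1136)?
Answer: -27406/14881 - 5*√170/14881 ≈ -1.8461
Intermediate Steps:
((16141 + 11265) + Y(34 + 21, -35))/(-13745 - 1136) = ((16141 + 11265) + √((34 + 21)² + (-35)²))/(-13745 - 1136) = (27406 + √(55² + 1225))/(-14881) = (27406 + √(3025 + 1225))*(-1/14881) = (27406 + √4250)*(-1/14881) = (27406 + 5*√170)*(-1/14881) = -27406/14881 - 5*√170/14881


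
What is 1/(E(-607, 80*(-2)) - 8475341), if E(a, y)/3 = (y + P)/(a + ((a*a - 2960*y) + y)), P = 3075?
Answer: -841282/7130151818417 ≈ -1.1799e-7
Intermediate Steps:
E(a, y) = 3*(3075 + y)/(a + a² - 2959*y) (E(a, y) = 3*((y + 3075)/(a + ((a*a - 2960*y) + y))) = 3*((3075 + y)/(a + ((a² - 2960*y) + y))) = 3*((3075 + y)/(a + (a² - 2959*y))) = 3*((3075 + y)/(a + a² - 2959*y)) = 3*(3075 + y)/(a + a² - 2959*y))
1/(E(-607, 80*(-2)) - 8475341) = 1/(3*(3075 + 80*(-2))/(-607 + (-607)² - 236720*(-2)) - 8475341) = 1/(3*(3075 - 160)/(-607 + 368449 - 2959*(-160)) - 8475341) = 1/(3*2915/(-607 + 368449 + 473440) - 8475341) = 1/(3*2915/841282 - 8475341) = 1/(3*(1/841282)*2915 - 8475341) = 1/(8745/841282 - 8475341) = 1/(-7130151818417/841282) = -841282/7130151818417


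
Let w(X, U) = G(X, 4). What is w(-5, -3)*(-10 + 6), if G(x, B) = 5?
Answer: -20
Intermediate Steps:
w(X, U) = 5
w(-5, -3)*(-10 + 6) = 5*(-10 + 6) = 5*(-4) = -20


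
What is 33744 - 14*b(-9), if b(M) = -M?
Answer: 33618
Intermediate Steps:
33744 - 14*b(-9) = 33744 - 14*(-1*(-9)) = 33744 - 14*9 = 33744 - 1*126 = 33744 - 126 = 33618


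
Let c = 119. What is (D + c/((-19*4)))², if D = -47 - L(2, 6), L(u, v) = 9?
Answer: 19140625/5776 ≈ 3313.8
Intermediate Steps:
D = -56 (D = -47 - 1*9 = -47 - 9 = -56)
(D + c/((-19*4)))² = (-56 + 119/((-19*4)))² = (-56 + 119/(-76))² = (-56 + 119*(-1/76))² = (-56 - 119/76)² = (-4375/76)² = 19140625/5776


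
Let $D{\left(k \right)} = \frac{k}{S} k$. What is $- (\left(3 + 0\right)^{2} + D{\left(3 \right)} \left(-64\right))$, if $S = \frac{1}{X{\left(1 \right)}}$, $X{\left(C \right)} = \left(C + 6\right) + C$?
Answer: $4599$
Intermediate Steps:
$X{\left(C \right)} = 6 + 2 C$ ($X{\left(C \right)} = \left(6 + C\right) + C = 6 + 2 C$)
$S = \frac{1}{8}$ ($S = \frac{1}{6 + 2 \cdot 1} = \frac{1}{6 + 2} = \frac{1}{8} \approx 0.125$)
$D{\left(k \right)} = 8 k^{2}$ ($D{\left(k \right)} = k \frac{1}{\frac{1}{8}} k = k 8 k = 8 k k = 8 k^{2}$)
$- (\left(3 + 0\right)^{2} + D{\left(3 \right)} \left(-64\right)) = - (\left(3 + 0\right)^{2} + 8 \cdot 3^{2} \left(-64\right)) = - (3^{2} + 8 \cdot 9 \left(-64\right)) = - (9 + 72 \left(-64\right)) = - (9 - 4608) = \left(-1\right) \left(-4599\right) = 4599$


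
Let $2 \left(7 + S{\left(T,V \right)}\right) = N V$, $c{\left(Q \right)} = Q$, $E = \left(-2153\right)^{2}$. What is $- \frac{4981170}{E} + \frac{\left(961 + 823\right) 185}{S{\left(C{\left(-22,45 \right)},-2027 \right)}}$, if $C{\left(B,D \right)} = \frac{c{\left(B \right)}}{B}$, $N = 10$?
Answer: $- \frac{790194706250}{23506159039} \approx -33.617$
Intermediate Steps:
$E = 4635409$
$C{\left(B,D \right)} = 1$ ($C{\left(B,D \right)} = \frac{B}{B} = 1$)
$S{\left(T,V \right)} = -7 + 5 V$ ($S{\left(T,V \right)} = -7 + \frac{10 V}{2} = -7 + 5 V$)
$- \frac{4981170}{E} + \frac{\left(961 + 823\right) 185}{S{\left(C{\left(-22,45 \right)},-2027 \right)}} = - \frac{4981170}{4635409} + \frac{\left(961 + 823\right) 185}{-7 + 5 \left(-2027\right)} = \left(-4981170\right) \frac{1}{4635409} + \frac{1784 \cdot 185}{-7 - 10135} = - \frac{4981170}{4635409} + \frac{330040}{-10142} = - \frac{4981170}{4635409} + 330040 \left(- \frac{1}{10142}\right) = - \frac{4981170}{4635409} - \frac{165020}{5071} = - \frac{790194706250}{23506159039}$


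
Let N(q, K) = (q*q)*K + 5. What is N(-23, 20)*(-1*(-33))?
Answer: 349305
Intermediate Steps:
N(q, K) = 5 + K*q² (N(q, K) = q²*K + 5 = K*q² + 5 = 5 + K*q²)
N(-23, 20)*(-1*(-33)) = (5 + 20*(-23)²)*(-1*(-33)) = (5 + 20*529)*33 = (5 + 10580)*33 = 10585*33 = 349305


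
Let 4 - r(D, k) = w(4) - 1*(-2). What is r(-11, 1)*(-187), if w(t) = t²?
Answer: 2618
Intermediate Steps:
r(D, k) = -14 (r(D, k) = 4 - (4² - 1*(-2)) = 4 - (16 + 2) = 4 - 1*18 = 4 - 18 = -14)
r(-11, 1)*(-187) = -14*(-187) = 2618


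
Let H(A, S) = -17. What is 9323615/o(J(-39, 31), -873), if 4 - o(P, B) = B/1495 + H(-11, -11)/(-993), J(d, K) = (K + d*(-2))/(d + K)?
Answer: 13841232794025/6779614 ≈ 2.0416e+6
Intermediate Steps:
J(d, K) = (K - 2*d)/(K + d)
o(P, B) = 3955/993 - B/1495 (o(P, B) = 4 - (B/1495 - 17/(-993)) = 4 - (B*(1/1495) - 17*(-1/993)) = 4 - (B/1495 + 17/993) = 4 - (17/993 + B/1495) = 4 + (-17/993 - B/1495) = 3955/993 - B/1495)
9323615/o(J(-39, 31), -873) = 9323615/(3955/993 - 1/1495*(-873)) = 9323615/(3955/993 + 873/1495) = 9323615/(6779614/1484535) = 9323615*(1484535/6779614) = 13841232794025/6779614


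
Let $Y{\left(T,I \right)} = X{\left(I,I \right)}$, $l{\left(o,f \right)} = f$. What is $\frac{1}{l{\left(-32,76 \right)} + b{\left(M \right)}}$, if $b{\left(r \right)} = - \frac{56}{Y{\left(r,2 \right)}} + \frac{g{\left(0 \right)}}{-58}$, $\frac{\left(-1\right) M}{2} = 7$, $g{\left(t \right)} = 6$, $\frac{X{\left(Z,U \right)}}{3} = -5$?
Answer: $\frac{435}{34639} \approx 0.012558$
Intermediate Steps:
$X{\left(Z,U \right)} = -15$ ($X{\left(Z,U \right)} = 3 \left(-5\right) = -15$)
$M = -14$ ($M = \left(-2\right) 7 = -14$)
$Y{\left(T,I \right)} = -15$
$b{\left(r \right)} = \frac{1579}{435}$ ($b{\left(r \right)} = - \frac{56}{-15} + \frac{6}{-58} = \left(-56\right) \left(- \frac{1}{15}\right) + 6 \left(- \frac{1}{58}\right) = \frac{56}{15} - \frac{3}{29} = \frac{1579}{435}$)
$\frac{1}{l{\left(-32,76 \right)} + b{\left(M \right)}} = \frac{1}{76 + \frac{1579}{435}} = \frac{1}{\frac{34639}{435}} = \frac{435}{34639}$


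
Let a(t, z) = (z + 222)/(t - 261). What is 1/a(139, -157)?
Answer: -122/65 ≈ -1.8769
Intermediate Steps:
a(t, z) = (222 + z)/(-261 + t)
1/a(139, -157) = 1/((222 - 157)/(-261 + 139)) = 1/(65/(-122)) = 1/(-1/122*65) = 1/(-65/122) = -122/65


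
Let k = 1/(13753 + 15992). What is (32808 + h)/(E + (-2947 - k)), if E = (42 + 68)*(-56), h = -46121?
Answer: 395995185/270887716 ≈ 1.4618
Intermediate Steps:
k = 1/29745 ≈ 3.3619e-5
E = -6160 (E = 110*(-56) = -6160)
(32808 + h)/(E + (-2947 - k)) = (32808 - 46121)/(-6160 + (-2947 - 1*1/29745)) = -13313/(-6160 + (-2947 - 1/29745)) = -13313/(-6160 - 87658516/29745) = -13313/(-270887716/29745) = -13313*(-29745/270887716) = 395995185/270887716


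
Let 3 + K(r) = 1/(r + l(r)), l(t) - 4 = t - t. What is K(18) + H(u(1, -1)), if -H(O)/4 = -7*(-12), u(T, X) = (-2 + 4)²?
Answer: -7457/22 ≈ -338.95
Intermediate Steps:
u(T, X) = 4 (u(T, X) = 2² = 4)
l(t) = 4 (l(t) = 4 + (t - t) = 4 + 0 = 4)
H(O) = -336 (H(O) = -(-28)*(-12) = -4*84 = -336)
K(r) = -3 + 1/(4 + r) (K(r) = -3 + 1/(r + 4) = -3 + 1/(4 + r))
K(18) + H(u(1, -1)) = (-11 - 3*18)/(4 + 18) - 336 = (-11 - 54)/22 - 336 = (1/22)*(-65) - 336 = -65/22 - 336 = -7457/22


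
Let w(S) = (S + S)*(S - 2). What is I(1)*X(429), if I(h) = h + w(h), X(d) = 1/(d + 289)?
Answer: -1/718 ≈ -0.0013928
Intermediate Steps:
X(d) = 1/(289 + d)
w(S) = 2*S*(-2 + S) (w(S) = (2*S)*(-2 + S) = 2*S*(-2 + S))
I(h) = h + 2*h*(-2 + h)
I(1)*X(429) = (1*(-3 + 2*1))/(289 + 429) = (1*(-3 + 2))/718 = (1*(-1))*(1/718) = -1*1/718 = -1/718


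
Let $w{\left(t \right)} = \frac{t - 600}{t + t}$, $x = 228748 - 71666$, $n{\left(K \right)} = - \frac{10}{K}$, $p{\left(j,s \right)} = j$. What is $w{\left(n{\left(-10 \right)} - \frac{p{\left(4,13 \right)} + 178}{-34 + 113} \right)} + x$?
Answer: $\frac{32406395}{206} \approx 1.5731 \cdot 10^{5}$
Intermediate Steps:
$x = 157082$
$w{\left(t \right)} = \frac{-600 + t}{2 t}$
$w{\left(n{\left(-10 \right)} - \frac{p{\left(4,13 \right)} + 178}{-34 + 113} \right)} + x = \frac{-600 - \left(-1 + \frac{4 + 178}{-34 + 113}\right)}{2 \left(- \frac{10}{-10} - \frac{4 + 178}{-34 + 113}\right)} + 157082 = \frac{-600 - \left(-1 + \frac{182}{79}\right)}{2 \left(\left(-10\right) \left(- \frac{1}{10}\right) - \frac{182}{79}\right)} + 157082 = \frac{-600 + \left(1 - 182 \cdot \frac{1}{79}\right)}{2 \left(1 - 182 \cdot \frac{1}{79}\right)} + 157082 = \frac{-600 + \left(1 - \frac{182}{79}\right)}{2 \left(1 - \frac{182}{79}\right)} + 157082 = \frac{-600 - \frac{103}{79}}{2 \left(- \frac{103}{79}\right)} + 157082 = \frac{1}{2} \left(- \frac{79}{103}\right) \left(- \frac{47503}{79}\right) + 157082 = \frac{47503}{206} + 157082 = \frac{32406395}{206}$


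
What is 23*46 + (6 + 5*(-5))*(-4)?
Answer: 1134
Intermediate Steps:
23*46 + (6 + 5*(-5))*(-4) = 1058 + (6 - 25)*(-4) = 1058 - 19*(-4) = 1058 + 76 = 1134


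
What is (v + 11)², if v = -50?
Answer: 1521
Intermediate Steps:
(v + 11)² = (-50 + 11)² = (-39)² = 1521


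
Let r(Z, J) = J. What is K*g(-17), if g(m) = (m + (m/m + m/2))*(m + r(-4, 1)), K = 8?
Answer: 3136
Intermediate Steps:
g(m) = (1 + m)*(1 + 3*m/2) (g(m) = (m + (m/m + m/2))*(m + 1) = (m + (1 + m*(½)))*(1 + m) = (m + (1 + m/2))*(1 + m) = (1 + 3*m/2)*(1 + m) = (1 + m)*(1 + 3*m/2))
K*g(-17) = 8*(1 + (3/2)*(-17)² + (5/2)*(-17)) = 8*(1 + (3/2)*289 - 85/2) = 8*(1 + 867/2 - 85/2) = 8*392 = 3136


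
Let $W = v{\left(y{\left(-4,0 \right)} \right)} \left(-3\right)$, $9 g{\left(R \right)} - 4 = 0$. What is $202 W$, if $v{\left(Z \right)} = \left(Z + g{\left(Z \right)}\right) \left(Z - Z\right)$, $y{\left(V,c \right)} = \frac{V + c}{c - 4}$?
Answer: $0$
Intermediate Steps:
$g{\left(R \right)} = \frac{4}{9}$ ($g{\left(R \right)} = \frac{4}{9} + \frac{1}{9} \cdot 0 = \frac{4}{9} + 0 = \frac{4}{9}$)
$y{\left(V,c \right)} = \frac{V + c}{-4 + c}$
$v{\left(Z \right)} = 0$ ($v{\left(Z \right)} = \left(Z + \frac{4}{9}\right) \left(Z - Z\right) = \left(\frac{4}{9} + Z\right) 0 = 0$)
$W = 0$ ($W = 0 \left(-3\right) = 0$)
$202 W = 202 \cdot 0 = 0$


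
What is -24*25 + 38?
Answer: -562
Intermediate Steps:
-24*25 + 38 = -600 + 38 = -562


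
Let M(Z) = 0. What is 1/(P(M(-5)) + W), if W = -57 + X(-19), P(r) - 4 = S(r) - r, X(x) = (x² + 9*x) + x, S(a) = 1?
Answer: 1/119 ≈ 0.0084034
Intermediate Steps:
X(x) = x² + 10*x
P(r) = 5 - r (P(r) = 4 + (1 - r) = 5 - r)
W = 114 (W = -57 - 19*(10 - 19) = -57 - 19*(-9) = -57 + 171 = 114)
1/(P(M(-5)) + W) = 1/((5 - 1*0) + 114) = 1/((5 + 0) + 114) = 1/(5 + 114) = 1/119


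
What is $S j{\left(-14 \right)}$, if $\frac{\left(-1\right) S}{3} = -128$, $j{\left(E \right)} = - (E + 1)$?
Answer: $4992$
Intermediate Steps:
$j{\left(E \right)} = -1 - E$ ($j{\left(E \right)} = - (1 + E) = -1 - E$)
$S = 384$ ($S = \left(-3\right) \left(-128\right) = 384$)
$S j{\left(-14 \right)} = 384 \left(-1 - -14\right) = 384 \left(-1 + 14\right) = 384 \cdot 13 = 4992$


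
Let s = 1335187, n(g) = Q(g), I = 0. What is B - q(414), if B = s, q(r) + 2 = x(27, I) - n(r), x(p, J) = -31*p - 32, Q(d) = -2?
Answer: 1336056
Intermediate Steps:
x(p, J) = -32 - 31*p
n(g) = -2
q(r) = -869 (q(r) = -2 + ((-32 - 31*27) - 1*(-2)) = -2 + ((-32 - 837) + 2) = -2 + (-869 + 2) = -2 - 867 = -869)
B = 1335187
B - q(414) = 1335187 - 1*(-869) = 1335187 + 869 = 1336056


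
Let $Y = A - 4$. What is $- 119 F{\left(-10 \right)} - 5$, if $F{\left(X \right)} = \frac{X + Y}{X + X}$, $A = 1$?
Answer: $- \frac{1647}{20} \approx -82.35$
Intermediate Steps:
$Y = -3$ ($Y = 1 - 4 = -3$)
$F{\left(X \right)} = \frac{-3 + X}{2 X}$ ($F{\left(X \right)} = \frac{X - 3}{X + X} = \frac{-3 + X}{2 X}$)
$- 119 F{\left(-10 \right)} - 5 = - 119 \frac{-3 - 10}{2 \left(-10\right)} - 5 = - 119 \cdot \frac{1}{2} \left(- \frac{1}{10}\right) \left(-13\right) - 5 = \left(-119\right) \frac{13}{20} - 5 = - \frac{1547}{20} - 5 = - \frac{1647}{20}$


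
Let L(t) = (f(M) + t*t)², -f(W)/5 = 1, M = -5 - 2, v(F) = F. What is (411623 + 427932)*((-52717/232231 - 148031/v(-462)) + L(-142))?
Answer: 36605777206793668578895/107290722 ≈ 3.4118e+14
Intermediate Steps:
M = -7
f(W) = -5 (f(W) = -5*1 = -5)
L(t) = (-5 + t²)² (L(t) = (-5 + t*t)² = (-5 + t²)²)
(411623 + 427932)*((-52717/232231 - 148031/v(-462)) + L(-142)) = (411623 + 427932)*((-52717/232231 - 148031/(-462)) + (-5 + (-142)²)²) = 839555*((-52717*1/232231 - 148031*(-1/462)) + (-5 + 20164)²) = 839555*((-52717/232231 + 148031/462) + 20159²) = 839555*(34353031907/107290722 + 406385281) = 839555*(43601404561694789/107290722) = 36605777206793668578895/107290722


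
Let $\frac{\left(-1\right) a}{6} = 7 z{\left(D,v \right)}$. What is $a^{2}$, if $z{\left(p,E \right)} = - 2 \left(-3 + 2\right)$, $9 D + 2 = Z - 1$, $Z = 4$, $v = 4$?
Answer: $7056$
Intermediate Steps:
$D = \frac{1}{9}$ ($D = - \frac{2}{9} + \frac{4 - 1}{9} = - \frac{2}{9} + \frac{1}{9} \cdot 3 = - \frac{2}{9} + \frac{1}{3} = \frac{1}{9} \approx 0.11111$)
$z{\left(p,E \right)} = 2$ ($z{\left(p,E \right)} = \left(-2\right) \left(-1\right) = 2$)
$a = -84$ ($a = - 6 \cdot 7 \cdot 2 = \left(-6\right) 14 = -84$)
$a^{2} = \left(-84\right)^{2} = 7056$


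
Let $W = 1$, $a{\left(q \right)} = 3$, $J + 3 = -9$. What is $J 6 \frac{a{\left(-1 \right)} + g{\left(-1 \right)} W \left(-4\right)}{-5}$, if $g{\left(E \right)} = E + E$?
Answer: $\frac{792}{5} \approx 158.4$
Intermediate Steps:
$J = -12$ ($J = -3 - 9 = -12$)
$g{\left(E \right)} = 2 E$
$J 6 \frac{a{\left(-1 \right)} + g{\left(-1 \right)} W \left(-4\right)}{-5} = \left(-12\right) 6 \frac{3 + 2 \left(-1\right) 1 \left(-4\right)}{-5} = - 72 \left(3 - -8\right) \left(- \frac{1}{5}\right) = - 72 \left(3 + 8\right) \left(- \frac{1}{5}\right) = - 72 \cdot 11 \left(- \frac{1}{5}\right) = \left(-72\right) \left(- \frac{11}{5}\right) = \frac{792}{5}$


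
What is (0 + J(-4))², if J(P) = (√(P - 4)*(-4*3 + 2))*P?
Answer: -12800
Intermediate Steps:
J(P) = -10*P*√(-4 + P) (J(P) = (√(-4 + P)*(-12 + 2))*P = (√(-4 + P)*(-10))*P = (-10*√(-4 + P))*P = -10*P*√(-4 + P))
(0 + J(-4))² = (0 - 10*(-4)*√(-4 - 4))² = (0 - 10*(-4)*√(-8))² = (0 - 10*(-4)*2*I*√2)² = (0 + 80*I*√2)² = (80*I*√2)² = -12800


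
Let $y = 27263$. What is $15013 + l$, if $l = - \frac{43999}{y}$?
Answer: $\frac{409255420}{27263} \approx 15011.0$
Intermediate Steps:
$l = - \frac{43999}{27263} \approx -1.6139$
$15013 + l = 15013 - \frac{43999}{27263} = \frac{409255420}{27263}$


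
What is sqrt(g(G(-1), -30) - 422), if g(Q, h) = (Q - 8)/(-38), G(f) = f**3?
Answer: I*sqrt(609026)/38 ≈ 20.537*I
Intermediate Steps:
g(Q, h) = 4/19 - Q/38 (g(Q, h) = (-8 + Q)*(-1/38) = 4/19 - Q/38)
sqrt(g(G(-1), -30) - 422) = sqrt((4/19 - 1/38*(-1)**3) - 422) = sqrt((4/19 - 1/38*(-1)) - 422) = sqrt((4/19 + 1/38) - 422) = sqrt(9/38 - 422) = sqrt(-16027/38) = I*sqrt(609026)/38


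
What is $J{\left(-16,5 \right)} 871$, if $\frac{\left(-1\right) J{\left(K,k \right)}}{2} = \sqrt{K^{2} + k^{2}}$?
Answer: $- 1742 \sqrt{281} \approx -29201.0$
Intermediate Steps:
$J{\left(K,k \right)} = - 2 \sqrt{K^{2} + k^{2}}$
$J{\left(-16,5 \right)} 871 = - 2 \sqrt{\left(-16\right)^{2} + 5^{2}} \cdot 871 = - 2 \sqrt{256 + 25} \cdot 871 = - 2 \sqrt{281} \cdot 871 = - 1742 \sqrt{281}$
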